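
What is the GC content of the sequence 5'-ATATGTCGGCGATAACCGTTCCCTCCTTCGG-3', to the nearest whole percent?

T=9, A=5, C=10, G=7
G+C = 7 + 10 = 17 out of 31 bases
%GC = 17/31 × 100 = 54.84% ≈ 55%

55%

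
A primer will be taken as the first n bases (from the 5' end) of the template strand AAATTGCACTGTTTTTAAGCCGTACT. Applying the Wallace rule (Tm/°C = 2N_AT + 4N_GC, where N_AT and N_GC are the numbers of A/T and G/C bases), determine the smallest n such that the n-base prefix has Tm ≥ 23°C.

n = 9

First 8 bases: AAATTGCA → Tm = 20°C (< 23°C)
First 9 bases: AAATTGCAC → Tm = 24°C (≥ 23°C)
Since every base adds ≥2°C, Tm only increases with n, so the threshold is first crossed at n = 9.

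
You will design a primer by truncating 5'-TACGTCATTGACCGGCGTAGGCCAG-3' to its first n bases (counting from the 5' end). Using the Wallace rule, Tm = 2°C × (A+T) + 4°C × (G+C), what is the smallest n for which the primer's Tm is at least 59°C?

First 19 bases: TACGTCATTGACCGGCGTA → Tm = 58°C (< 59°C)
First 20 bases: TACGTCATTGACCGGCGTAG → Tm = 62°C (≥ 59°C)
Each additional base adds 2°C (A/T) or 4°C (G/C), so Tm is non-decreasing in n; n = 20 is the first length to reach 59°C.

n = 20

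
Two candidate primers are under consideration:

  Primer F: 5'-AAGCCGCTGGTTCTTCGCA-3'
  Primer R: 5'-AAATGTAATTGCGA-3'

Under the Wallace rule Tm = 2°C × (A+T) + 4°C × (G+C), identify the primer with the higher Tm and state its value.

Primer F, 60°C

Primer F: A+T=8, G+C=11 → Tm = 2(8)+4(11) = 60°C
Primer R: A+T=10, G+C=4 → Tm = 2(10)+4(4) = 36°C
60°C vs 36°C → primer F is higher.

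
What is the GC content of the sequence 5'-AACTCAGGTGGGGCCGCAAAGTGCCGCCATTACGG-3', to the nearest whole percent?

63%

Scanning the sequence gives A=8, C=10, T=5, G=12.
G+C = 12 + 10 = 22 out of 35 bases
%GC = 22/35 × 100 = 62.86% ≈ 63%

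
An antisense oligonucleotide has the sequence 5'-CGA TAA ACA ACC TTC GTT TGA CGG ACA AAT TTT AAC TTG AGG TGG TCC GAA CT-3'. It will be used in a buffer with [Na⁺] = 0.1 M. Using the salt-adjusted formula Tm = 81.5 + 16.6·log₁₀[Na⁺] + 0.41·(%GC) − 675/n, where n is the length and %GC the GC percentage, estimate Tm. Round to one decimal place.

69.2°C

Length n = 53. Base counts: T=15, A=16, G=11, C=11
G+C = 22, so %GC = 22/53 × 100 = 41.509%
Salt term: 16.6 × (-1) = -16.6
GC term: 0.41 × 41.509 = 17.019; length term: −675/53 = −12.736
Tm = 81.5 + (-16.6) + 17.019 − 12.736 = 69.183 → 69.2°C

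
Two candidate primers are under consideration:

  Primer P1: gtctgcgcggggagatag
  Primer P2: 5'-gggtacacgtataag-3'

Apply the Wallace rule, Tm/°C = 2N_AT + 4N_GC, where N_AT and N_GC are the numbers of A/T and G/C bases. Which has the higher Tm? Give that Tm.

Primer P1, 60°C

Primer P1: A+T=6, G+C=12 → Tm = 2(6)+4(12) = 60°C
Primer P2: A+T=8, G+C=7 → Tm = 2(8)+4(7) = 44°C
60°C vs 44°C → primer P1 is higher.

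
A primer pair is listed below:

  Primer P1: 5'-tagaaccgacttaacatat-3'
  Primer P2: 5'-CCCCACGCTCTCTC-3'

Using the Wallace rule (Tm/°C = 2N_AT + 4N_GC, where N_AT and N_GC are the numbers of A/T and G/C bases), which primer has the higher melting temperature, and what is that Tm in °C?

Primer P1, 50°C

Primer P1: A+T=13, G+C=6 → Tm = 2(13)+4(6) = 50°C
Primer P2: A+T=4, G+C=10 → Tm = 2(4)+4(10) = 48°C
50°C vs 48°C → primer P1 is higher.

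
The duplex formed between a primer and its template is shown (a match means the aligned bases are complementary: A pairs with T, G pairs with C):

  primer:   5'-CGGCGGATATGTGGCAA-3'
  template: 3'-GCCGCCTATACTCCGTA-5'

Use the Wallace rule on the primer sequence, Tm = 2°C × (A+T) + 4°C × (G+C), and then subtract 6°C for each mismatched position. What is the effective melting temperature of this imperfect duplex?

Primer base counts: A=4, T=3, G=7, C=3 → A+T=7, G+C=10
Perfect-match Tm = 2(7) + 4(10) = 14 + 40 = 54°C
Mismatches (positions where the bases are not complementary): 2 (at positions 12, 17)
Effective Tm = 54 − 2×6 = 54 − 12 = 42°C

42°C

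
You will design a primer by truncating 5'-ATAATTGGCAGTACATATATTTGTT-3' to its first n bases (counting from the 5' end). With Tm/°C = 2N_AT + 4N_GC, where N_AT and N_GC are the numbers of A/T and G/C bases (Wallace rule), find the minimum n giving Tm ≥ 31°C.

First 11 bases: ATAATTGGCAG → Tm = 30°C (< 31°C)
First 12 bases: ATAATTGGCAGT → Tm = 32°C (≥ 31°C)
Each additional base adds 2°C (A/T) or 4°C (G/C), so Tm is non-decreasing in n; n = 12 is the first length to reach 31°C.

n = 12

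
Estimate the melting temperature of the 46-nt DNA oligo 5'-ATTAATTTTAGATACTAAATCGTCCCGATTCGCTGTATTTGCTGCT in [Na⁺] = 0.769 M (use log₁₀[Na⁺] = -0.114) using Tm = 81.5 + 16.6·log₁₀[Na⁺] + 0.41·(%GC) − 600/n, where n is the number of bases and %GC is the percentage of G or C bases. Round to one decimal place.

Length n = 46. G=7, C=9, A=11, T=19
G+C = 16, so %GC = 16/46 × 100 = 34.783%
Salt term: 16.6 × (-0.114) = -1.892
GC term: 0.41 × 34.783 = 14.261; length term: −600/46 = −13.043
Tm = 81.5 + (-1.892) + 14.261 − 13.043 = 80.826 → 80.8°C

80.8°C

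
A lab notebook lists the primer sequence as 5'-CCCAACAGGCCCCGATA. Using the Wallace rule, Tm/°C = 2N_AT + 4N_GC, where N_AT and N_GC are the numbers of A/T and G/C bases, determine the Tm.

Counting bases: G=3, C=8, T=1, A=5
A+T = 6, G+C = 11
Tm = 2×6 + 4×11 = 56°C

56°C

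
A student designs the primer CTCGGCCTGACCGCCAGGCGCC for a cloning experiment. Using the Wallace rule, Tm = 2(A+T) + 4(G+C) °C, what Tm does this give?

Base counts: A=2, G=7, T=2, C=11
A+T = 4, G+C = 18
Tm = 2×4 + 4×18 = 80°C

80°C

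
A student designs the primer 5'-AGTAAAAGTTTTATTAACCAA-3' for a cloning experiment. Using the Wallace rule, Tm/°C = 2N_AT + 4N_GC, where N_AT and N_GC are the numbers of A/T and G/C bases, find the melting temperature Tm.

50°C

C=2, T=7, G=2, A=10
AT pairs contribute 17, GC pairs contribute 4.
Tm = 2×17 + 4×4 = 50°C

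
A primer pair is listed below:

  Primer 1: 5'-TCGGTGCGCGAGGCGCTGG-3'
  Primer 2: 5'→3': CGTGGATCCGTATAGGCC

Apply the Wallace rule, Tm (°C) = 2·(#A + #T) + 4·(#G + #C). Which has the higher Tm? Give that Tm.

Primer 1: A+T=4, G+C=15 → Tm = 2(4)+4(15) = 68°C
Primer 2: A+T=7, G+C=11 → Tm = 2(7)+4(11) = 58°C
68°C vs 58°C → primer 1 is higher.

Primer 1, 68°C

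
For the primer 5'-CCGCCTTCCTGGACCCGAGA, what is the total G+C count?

Base counts: G=5, T=3, C=9, A=3
G+C = 5 + 9 = 14

14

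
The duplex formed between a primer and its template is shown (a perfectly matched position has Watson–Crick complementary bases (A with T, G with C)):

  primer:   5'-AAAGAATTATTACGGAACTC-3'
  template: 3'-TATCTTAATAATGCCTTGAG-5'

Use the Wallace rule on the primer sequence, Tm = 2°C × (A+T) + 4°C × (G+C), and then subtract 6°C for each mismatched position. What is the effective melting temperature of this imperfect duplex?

46°C

Primer base counts: A=9, T=5, G=3, C=3 → A+T=14, G+C=6
Perfect-match Tm = 2(14) + 4(6) = 28 + 24 = 52°C
Mismatches (positions where the bases are not complementary): 1 (at position 2)
Effective Tm = 52 − 1×6 = 52 − 6 = 46°C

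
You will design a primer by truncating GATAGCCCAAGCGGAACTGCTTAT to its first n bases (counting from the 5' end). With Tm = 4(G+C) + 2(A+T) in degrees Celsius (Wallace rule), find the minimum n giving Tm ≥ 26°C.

First 7 bases: GATAGCC → Tm = 22°C (< 26°C)
First 8 bases: GATAGCCC → Tm = 26°C (≥ 26°C)
Each additional base adds 2°C (A/T) or 4°C (G/C), so Tm is non-decreasing in n; n = 8 is the first length to reach 26°C.

n = 8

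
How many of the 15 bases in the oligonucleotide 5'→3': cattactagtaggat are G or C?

Counting bases: A=5, C=2, T=5, G=3
G+C = 3 + 2 = 5

5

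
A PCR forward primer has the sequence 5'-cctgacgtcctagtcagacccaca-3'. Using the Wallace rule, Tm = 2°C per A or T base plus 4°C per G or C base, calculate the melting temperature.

76°C

Scanning the sequence gives A=6, G=4, C=10, T=4.
So N_AT = 10 and N_GC = 14.
Tm = 2(10) + 4(14) = 20 + 56 = 76°C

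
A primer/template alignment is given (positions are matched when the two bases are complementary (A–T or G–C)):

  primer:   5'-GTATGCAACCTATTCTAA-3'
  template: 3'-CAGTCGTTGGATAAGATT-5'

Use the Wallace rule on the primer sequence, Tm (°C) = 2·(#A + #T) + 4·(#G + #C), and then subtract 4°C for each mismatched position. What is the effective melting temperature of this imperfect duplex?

40°C

Primer base counts: A=6, T=6, G=2, C=4 → A+T=12, G+C=6
Perfect-match Tm = 2(12) + 4(6) = 24 + 24 = 48°C
Mismatches (positions where the bases are not complementary): 2 (at positions 3, 4)
Effective Tm = 48 − 2×4 = 48 − 8 = 40°C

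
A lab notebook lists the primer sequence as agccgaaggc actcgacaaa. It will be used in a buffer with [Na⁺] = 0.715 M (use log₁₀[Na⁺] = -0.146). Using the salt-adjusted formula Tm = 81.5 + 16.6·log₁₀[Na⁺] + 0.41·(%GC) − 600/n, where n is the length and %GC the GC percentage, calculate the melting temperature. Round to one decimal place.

71.6°C

Length n = 20. Scanning the sequence gives T=1, C=6, A=8, G=5.
G+C = 11, so %GC = 11/20 × 100 = 55%
Salt term: 16.6 × (-0.146) = -2.424
GC term: 0.41 × 55 = 22.55; length term: −600/20 = −30
Tm = 81.5 + (-2.424) + 22.55 − 30 = 71.626 → 71.6°C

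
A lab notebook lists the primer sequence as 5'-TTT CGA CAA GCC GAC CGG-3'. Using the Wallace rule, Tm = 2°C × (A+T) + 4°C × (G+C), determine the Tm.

58°C

Counting bases: G=5, T=3, C=6, A=4
AT pairs contribute 7, GC pairs contribute 11.
Tm = 4·11 + 2·7 = 44 + 14 = 58°C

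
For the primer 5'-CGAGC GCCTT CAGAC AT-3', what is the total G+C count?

10

Base counts: T=3, G=4, C=6, A=4
Total G or C: 4 + 6 = 10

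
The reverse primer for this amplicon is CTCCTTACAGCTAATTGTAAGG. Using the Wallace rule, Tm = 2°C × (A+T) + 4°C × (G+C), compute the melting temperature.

Counting bases: G=4, A=6, C=5, T=7
AT pairs contribute 13, GC pairs contribute 9.
Tm = 2×13 + 4×9 = 62°C

62°C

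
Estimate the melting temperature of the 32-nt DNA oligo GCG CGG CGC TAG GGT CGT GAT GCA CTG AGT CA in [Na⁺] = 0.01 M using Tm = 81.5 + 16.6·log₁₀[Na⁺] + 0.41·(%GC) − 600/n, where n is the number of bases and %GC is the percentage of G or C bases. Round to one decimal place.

56.5°C

Length n = 32. G=13, C=8, T=6, A=5
G+C = 21, so %GC = 21/32 × 100 = 65.625%
Salt term: 16.6 × (-2) = -33.2
GC term: 0.41 × 65.625 = 26.906; length term: −600/32 = −18.75
Tm = 81.5 + (-33.2) + 26.906 − 18.75 = 56.456 → 56.5°C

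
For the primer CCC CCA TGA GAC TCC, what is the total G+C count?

Base counts: T=2, C=8, A=3, G=2
Total G or C: 2 + 8 = 10

10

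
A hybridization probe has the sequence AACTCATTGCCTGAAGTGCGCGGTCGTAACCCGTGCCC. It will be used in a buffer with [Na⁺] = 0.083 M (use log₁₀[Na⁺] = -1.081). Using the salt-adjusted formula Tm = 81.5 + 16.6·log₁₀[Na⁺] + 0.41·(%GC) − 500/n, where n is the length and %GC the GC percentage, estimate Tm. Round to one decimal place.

Length n = 38. Scanning the sequence gives A=7, C=13, T=8, G=10.
G+C = 23, so %GC = 23/38 × 100 = 60.526%
Salt term: 16.6 × (-1.081) = -17.945
GC term: 0.41 × 60.526 = 24.816; length term: −500/38 = −13.158
Tm = 81.5 + (-17.945) + 24.816 − 13.158 = 75.213 → 75.2°C

75.2°C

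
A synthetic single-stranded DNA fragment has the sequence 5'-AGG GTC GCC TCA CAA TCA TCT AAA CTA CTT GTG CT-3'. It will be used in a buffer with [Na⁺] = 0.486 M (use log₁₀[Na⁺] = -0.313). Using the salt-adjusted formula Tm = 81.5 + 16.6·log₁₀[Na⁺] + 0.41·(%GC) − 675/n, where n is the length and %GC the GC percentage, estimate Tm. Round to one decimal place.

75.8°C

Length n = 35. Base counts: C=10, A=9, G=6, T=10
G+C = 16, so %GC = 16/35 × 100 = 45.714%
Salt term: 16.6 × (-0.313) = -5.196
GC term: 0.41 × 45.714 = 18.743; length term: −675/35 = −19.286
Tm = 81.5 + (-5.196) + 18.743 − 19.286 = 75.761 → 75.8°C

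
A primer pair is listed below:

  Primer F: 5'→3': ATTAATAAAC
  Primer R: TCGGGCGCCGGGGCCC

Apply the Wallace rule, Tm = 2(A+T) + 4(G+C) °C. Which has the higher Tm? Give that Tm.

Primer F: A+T=9, G+C=1 → Tm = 2(9)+4(1) = 22°C
Primer R: A+T=1, G+C=15 → Tm = 2(1)+4(15) = 62°C
22°C vs 62°C → primer R is higher.

Primer R, 62°C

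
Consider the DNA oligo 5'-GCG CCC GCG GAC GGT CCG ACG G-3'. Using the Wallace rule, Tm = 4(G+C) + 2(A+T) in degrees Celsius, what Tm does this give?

Scanning the sequence gives T=1, G=10, A=2, C=9.
A+T = 3, G+C = 19
Tm = 2(3) + 4(19) = 6 + 76 = 82°C

82°C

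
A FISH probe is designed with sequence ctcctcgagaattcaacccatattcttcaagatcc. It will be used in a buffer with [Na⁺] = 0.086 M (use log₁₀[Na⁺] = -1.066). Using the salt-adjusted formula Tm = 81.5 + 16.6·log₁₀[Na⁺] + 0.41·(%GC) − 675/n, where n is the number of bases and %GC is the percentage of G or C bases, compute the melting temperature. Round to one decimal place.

62.1°C

Length n = 35. Counting bases: C=12, A=10, G=3, T=10
G+C = 15, so %GC = 15/35 × 100 = 42.857%
Salt term: 16.6 × (-1.066) = -17.696
GC term: 0.41 × 42.857 = 17.571; length term: −675/35 = −19.286
Tm = 81.5 + (-17.696) + 17.571 − 19.286 = 62.089 → 62.1°C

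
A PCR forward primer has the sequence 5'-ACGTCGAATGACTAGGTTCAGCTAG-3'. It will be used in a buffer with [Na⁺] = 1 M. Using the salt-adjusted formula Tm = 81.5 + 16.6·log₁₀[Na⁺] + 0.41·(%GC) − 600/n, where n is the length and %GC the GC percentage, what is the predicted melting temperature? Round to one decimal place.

Length n = 25. T=6, A=7, C=5, G=7
G+C = 12, so %GC = 12/25 × 100 = 48%
Salt term: 16.6 × (0) = 0
GC term: 0.41 × 48 = 19.68; length term: −600/25 = −24
Tm = 81.5 + (0) + 19.68 − 24 = 77.18 → 77.2°C

77.2°C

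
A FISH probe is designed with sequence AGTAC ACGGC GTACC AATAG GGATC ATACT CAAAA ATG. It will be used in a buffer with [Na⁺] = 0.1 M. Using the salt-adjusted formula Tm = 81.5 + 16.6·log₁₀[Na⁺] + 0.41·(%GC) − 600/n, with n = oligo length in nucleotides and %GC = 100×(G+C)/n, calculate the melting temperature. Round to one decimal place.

66.4°C

Length n = 38. Counting bases: C=8, G=8, A=15, T=7
G+C = 16, so %GC = 16/38 × 100 = 42.105%
Salt term: 16.6 × (-1) = -16.6
GC term: 0.41 × 42.105 = 17.263; length term: −600/38 = −15.789
Tm = 81.5 + (-16.6) + 17.263 − 15.789 = 66.374 → 66.4°C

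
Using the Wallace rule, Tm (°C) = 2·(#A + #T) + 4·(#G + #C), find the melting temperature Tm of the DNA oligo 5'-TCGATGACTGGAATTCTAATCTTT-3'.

Counting bases: T=10, C=4, A=6, G=4
AT pairs contribute 16, GC pairs contribute 8.
Tm = 2×16 + 4×8 = 64°C

64°C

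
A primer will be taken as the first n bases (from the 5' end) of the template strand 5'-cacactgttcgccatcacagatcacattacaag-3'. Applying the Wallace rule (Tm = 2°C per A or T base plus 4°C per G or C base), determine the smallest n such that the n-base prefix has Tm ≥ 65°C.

First 21 bases: CACACTGTTCGCCATCACAGA → Tm = 64°C (< 65°C)
First 22 bases: CACACTGTTCGCCATCACAGAT → Tm = 66°C (≥ 65°C)
Each additional base adds 2°C (A/T) or 4°C (G/C), so Tm is non-decreasing in n; n = 22 is the first length to reach 65°C.

n = 22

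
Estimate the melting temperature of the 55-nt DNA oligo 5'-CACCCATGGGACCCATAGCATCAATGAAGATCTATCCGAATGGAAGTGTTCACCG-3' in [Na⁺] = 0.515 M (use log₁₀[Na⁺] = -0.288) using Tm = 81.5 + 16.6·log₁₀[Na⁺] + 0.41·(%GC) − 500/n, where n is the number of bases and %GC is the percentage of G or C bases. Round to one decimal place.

87.8°C

Length n = 55. Counting bases: C=15, A=17, T=11, G=12
G+C = 27, so %GC = 27/55 × 100 = 49.091%
Salt term: 16.6 × (-0.288) = -4.781
GC term: 0.41 × 49.091 = 20.127; length term: −500/55 = −9.091
Tm = 81.5 + (-4.781) + 20.127 − 9.091 = 87.755 → 87.8°C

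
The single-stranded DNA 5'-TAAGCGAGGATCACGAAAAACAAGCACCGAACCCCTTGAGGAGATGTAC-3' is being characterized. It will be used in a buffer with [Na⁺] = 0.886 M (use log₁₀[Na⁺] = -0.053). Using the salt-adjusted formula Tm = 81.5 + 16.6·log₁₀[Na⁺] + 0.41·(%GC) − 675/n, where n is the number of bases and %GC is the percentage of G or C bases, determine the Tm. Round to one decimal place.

Length n = 49. Base counts: T=6, G=12, A=19, C=12
G+C = 24, so %GC = 24/49 × 100 = 48.98%
Salt term: 16.6 × (-0.053) = -0.88
GC term: 0.41 × 48.98 = 20.082; length term: −675/49 = −13.776
Tm = 81.5 + (-0.88) + 20.082 − 13.776 = 86.926 → 86.9°C

86.9°C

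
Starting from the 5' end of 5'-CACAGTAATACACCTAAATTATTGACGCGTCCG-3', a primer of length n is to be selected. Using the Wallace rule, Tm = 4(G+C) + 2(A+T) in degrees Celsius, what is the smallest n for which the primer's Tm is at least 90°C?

n = 32

First 31 bases: CACAGTAATACACCTAAATTATTGACGCGTC → Tm = 86°C (< 90°C)
First 32 bases: CACAGTAATACACCTAAATTATTGACGCGTCC → Tm = 90°C (≥ 90°C)
Since every base adds ≥2°C, Tm only increases with n, so the threshold is first crossed at n = 32.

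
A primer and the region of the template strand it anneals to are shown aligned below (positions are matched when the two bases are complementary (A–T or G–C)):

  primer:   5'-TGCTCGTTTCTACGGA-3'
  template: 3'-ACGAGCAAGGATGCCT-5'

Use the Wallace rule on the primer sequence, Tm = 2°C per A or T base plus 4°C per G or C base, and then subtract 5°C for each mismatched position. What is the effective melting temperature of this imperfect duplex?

Primer base counts: A=2, T=6, G=4, C=4 → A+T=8, G+C=8
Perfect-match Tm = 2(8) + 4(8) = 16 + 32 = 48°C
Mismatches (positions where the bases are not complementary): 1 (at position 9)
Effective Tm = 48 − 1×5 = 48 − 5 = 43°C

43°C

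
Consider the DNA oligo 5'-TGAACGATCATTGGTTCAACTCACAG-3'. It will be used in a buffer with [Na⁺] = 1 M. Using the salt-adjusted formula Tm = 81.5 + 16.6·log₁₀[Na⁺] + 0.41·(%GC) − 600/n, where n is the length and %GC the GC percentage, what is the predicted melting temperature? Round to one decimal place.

Length n = 26. C=6, G=5, T=7, A=8
G+C = 11, so %GC = 11/26 × 100 = 42.308%
Salt term: 16.6 × (0) = 0
GC term: 0.41 × 42.308 = 17.346; length term: −600/26 = −23.077
Tm = 81.5 + (0) + 17.346 − 23.077 = 75.769 → 75.8°C

75.8°C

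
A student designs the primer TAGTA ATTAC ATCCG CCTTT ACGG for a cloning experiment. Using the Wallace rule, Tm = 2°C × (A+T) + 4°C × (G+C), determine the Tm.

Scanning the sequence gives G=4, C=6, A=6, T=8.
A+T = 14, G+C = 10
Tm = 4·10 + 2·14 = 40 + 28 = 68°C

68°C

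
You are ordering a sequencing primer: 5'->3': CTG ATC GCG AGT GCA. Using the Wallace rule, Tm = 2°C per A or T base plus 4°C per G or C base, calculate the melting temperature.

Base counts: C=4, G=5, T=3, A=3
So N_AT = 6 and N_GC = 9.
Tm = 2(6) + 4(9) = 12 + 36 = 48°C

48°C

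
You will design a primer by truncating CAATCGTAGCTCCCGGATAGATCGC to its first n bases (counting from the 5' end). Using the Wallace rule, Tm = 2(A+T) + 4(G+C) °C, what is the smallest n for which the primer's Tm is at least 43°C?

n = 14

First 13 bases: CAATCGTAGCTCC → Tm = 40°C (< 43°C)
First 14 bases: CAATCGTAGCTCCC → Tm = 44°C (≥ 43°C)
Each additional base adds 2°C (A/T) or 4°C (G/C), so Tm is non-decreasing in n; n = 14 is the first length to reach 43°C.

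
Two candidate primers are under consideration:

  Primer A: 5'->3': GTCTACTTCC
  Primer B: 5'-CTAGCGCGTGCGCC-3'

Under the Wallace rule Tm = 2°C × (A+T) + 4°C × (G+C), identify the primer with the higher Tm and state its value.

Primer B, 50°C

Primer A: A+T=5, G+C=5 → Tm = 2(5)+4(5) = 30°C
Primer B: A+T=3, G+C=11 → Tm = 2(3)+4(11) = 50°C
30°C vs 50°C → primer B is higher.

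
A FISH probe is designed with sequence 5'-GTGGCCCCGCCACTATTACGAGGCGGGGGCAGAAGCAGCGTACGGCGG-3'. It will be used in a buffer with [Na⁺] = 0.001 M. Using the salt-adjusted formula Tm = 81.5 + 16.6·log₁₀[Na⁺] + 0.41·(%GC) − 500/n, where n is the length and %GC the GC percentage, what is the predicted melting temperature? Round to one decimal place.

50.3°C

Length n = 48. Counting bases: C=14, G=20, T=5, A=9
G+C = 34, so %GC = 34/48 × 100 = 70.833%
Salt term: 16.6 × (-3) = -49.8
GC term: 0.41 × 70.833 = 29.042; length term: −500/48 = −10.417
Tm = 81.5 + (-49.8) + 29.042 − 10.417 = 50.325 → 50.3°C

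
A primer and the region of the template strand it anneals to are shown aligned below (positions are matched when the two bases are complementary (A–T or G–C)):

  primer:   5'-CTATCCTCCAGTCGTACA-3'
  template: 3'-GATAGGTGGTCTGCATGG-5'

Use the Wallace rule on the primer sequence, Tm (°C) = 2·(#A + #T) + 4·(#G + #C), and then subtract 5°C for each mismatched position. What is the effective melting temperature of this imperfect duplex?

Primer base counts: A=4, T=5, G=2, C=7 → A+T=9, G+C=9
Perfect-match Tm = 2(9) + 4(9) = 18 + 36 = 54°C
Mismatches (positions where the bases are not complementary): 3 (at positions 7, 12, 18)
Effective Tm = 54 − 3×5 = 54 − 15 = 39°C

39°C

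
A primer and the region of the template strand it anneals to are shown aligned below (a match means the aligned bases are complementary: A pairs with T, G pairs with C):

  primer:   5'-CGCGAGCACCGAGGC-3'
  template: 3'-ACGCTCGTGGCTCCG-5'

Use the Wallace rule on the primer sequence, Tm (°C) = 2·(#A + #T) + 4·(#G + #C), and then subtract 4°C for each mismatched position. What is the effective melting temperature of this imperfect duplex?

50°C

Primer base counts: A=3, T=0, G=6, C=6 → A+T=3, G+C=12
Perfect-match Tm = 2(3) + 4(12) = 6 + 48 = 54°C
Mismatches (positions where the bases are not complementary): 1 (at position 1)
Effective Tm = 54 − 1×4 = 54 − 4 = 50°C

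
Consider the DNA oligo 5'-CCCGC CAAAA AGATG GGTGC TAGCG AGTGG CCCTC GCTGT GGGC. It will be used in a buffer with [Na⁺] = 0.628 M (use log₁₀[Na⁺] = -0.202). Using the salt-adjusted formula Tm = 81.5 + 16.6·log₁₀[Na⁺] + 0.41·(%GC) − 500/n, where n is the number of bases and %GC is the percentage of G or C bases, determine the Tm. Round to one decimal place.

Length n = 44. Counting bases: G=16, C=13, T=7, A=8
G+C = 29, so %GC = 29/44 × 100 = 65.909%
Salt term: 16.6 × (-0.202) = -3.353
GC term: 0.41 × 65.909 = 27.023; length term: −500/44 = −11.364
Tm = 81.5 + (-3.353) + 27.023 − 11.364 = 93.806 → 93.8°C

93.8°C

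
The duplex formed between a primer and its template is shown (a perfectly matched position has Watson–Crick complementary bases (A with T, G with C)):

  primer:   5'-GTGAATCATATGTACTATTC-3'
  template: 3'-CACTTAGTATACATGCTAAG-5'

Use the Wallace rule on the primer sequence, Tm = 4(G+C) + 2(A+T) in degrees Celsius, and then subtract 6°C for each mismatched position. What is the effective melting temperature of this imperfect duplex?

46°C

Primer base counts: A=6, T=8, G=3, C=3 → A+T=14, G+C=6
Perfect-match Tm = 2(14) + 4(6) = 28 + 24 = 52°C
Mismatches (positions where the bases are not complementary): 1 (at position 16)
Effective Tm = 52 − 1×6 = 52 − 6 = 46°C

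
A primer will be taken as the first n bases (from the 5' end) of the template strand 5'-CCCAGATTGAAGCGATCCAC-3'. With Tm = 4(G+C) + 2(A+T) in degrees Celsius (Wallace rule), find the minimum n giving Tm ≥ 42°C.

First 13 bases: CCCAGATTGAAGC → Tm = 40°C (< 42°C)
First 14 bases: CCCAGATTGAAGCG → Tm = 44°C (≥ 42°C)
Since every base adds ≥2°C, Tm only increases with n, so the threshold is first crossed at n = 14.

n = 14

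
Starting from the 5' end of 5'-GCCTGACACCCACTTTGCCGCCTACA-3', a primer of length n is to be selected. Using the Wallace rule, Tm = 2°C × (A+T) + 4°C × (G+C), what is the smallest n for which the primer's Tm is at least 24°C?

First 6 bases: GCCTGA → Tm = 20°C (< 24°C)
First 7 bases: GCCTGAC → Tm = 24°C (≥ 24°C)
Since every base adds ≥2°C, Tm only increases with n, so the threshold is first crossed at n = 7.

n = 7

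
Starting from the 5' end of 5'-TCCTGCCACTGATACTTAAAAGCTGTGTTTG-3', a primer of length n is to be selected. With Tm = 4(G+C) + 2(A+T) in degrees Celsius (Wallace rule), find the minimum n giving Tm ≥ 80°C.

n = 28

First 27 bases: TCCTGCCACTGATACTTAAAAGCTGTG → Tm = 78°C (< 80°C)
First 28 bases: TCCTGCCACTGATACTTAAAAGCTGTGT → Tm = 80°C (≥ 80°C)
Each additional base adds 2°C (A/T) or 4°C (G/C), so Tm is non-decreasing in n; n = 28 is the first length to reach 80°C.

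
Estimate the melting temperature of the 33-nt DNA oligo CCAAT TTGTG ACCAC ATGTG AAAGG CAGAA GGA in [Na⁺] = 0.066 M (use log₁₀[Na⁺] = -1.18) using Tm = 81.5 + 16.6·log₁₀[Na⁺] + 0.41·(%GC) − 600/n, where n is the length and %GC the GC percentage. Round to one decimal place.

Length n = 33. Counting bases: G=9, T=6, C=6, A=12
G+C = 15, so %GC = 15/33 × 100 = 45.455%
Salt term: 16.6 × (-1.18) = -19.588
GC term: 0.41 × 45.455 = 18.637; length term: −600/33 = −18.182
Tm = 81.5 + (-19.588) + 18.637 − 18.182 = 62.367 → 62.4°C

62.4°C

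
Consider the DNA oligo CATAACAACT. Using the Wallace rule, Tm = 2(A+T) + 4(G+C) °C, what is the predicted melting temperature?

26°C

A=5, C=3, T=2, G=0
AT pairs contribute 7, GC pairs contribute 3.
Tm = 2(7) + 4(3) = 14 + 12 = 26°C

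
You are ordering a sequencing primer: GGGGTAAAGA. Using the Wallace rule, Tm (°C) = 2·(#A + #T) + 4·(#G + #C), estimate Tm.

30°C

Scanning the sequence gives A=4, C=0, T=1, G=5.
So N_AT = 5 and N_GC = 5.
Tm = 4·5 + 2·5 = 20 + 10 = 30°C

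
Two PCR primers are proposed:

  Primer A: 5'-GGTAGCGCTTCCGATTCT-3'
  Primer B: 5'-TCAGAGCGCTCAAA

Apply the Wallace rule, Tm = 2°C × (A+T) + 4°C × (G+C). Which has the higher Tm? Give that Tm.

Primer A: A+T=8, G+C=10 → Tm = 2(8)+4(10) = 56°C
Primer B: A+T=7, G+C=7 → Tm = 2(7)+4(7) = 42°C
56°C vs 42°C → primer A is higher.

Primer A, 56°C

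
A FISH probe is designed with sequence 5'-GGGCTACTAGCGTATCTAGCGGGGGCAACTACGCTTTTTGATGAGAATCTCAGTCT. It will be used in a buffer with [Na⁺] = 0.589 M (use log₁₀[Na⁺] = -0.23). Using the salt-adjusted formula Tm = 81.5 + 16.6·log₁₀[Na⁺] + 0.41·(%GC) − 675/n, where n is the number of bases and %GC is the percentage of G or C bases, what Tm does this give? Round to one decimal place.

86.1°C

Length n = 56. Base counts: A=12, C=12, T=16, G=16
G+C = 28, so %GC = 28/56 × 100 = 50%
Salt term: 16.6 × (-0.23) = -3.818
GC term: 0.41 × 50 = 20.5; length term: −675/56 = −12.054
Tm = 81.5 + (-3.818) + 20.5 − 12.054 = 86.128 → 86.1°C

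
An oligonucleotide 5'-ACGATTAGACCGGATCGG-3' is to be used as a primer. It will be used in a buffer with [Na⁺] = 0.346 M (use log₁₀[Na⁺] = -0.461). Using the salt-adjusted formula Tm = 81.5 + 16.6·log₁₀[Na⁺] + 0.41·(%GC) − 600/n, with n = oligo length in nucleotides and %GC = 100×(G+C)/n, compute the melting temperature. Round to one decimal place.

63.3°C

Length n = 18. Counting bases: C=4, T=3, G=6, A=5
G+C = 10, so %GC = 10/18 × 100 = 55.556%
Salt term: 16.6 × (-0.461) = -7.653
GC term: 0.41 × 55.556 = 22.778; length term: −600/18 = −33.333
Tm = 81.5 + (-7.653) + 22.778 − 33.333 = 63.292 → 63.3°C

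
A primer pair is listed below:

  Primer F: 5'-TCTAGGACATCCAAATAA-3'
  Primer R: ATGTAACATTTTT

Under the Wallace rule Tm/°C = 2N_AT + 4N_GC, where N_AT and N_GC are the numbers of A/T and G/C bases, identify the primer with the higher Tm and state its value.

Primer F, 48°C

Primer F: A+T=12, G+C=6 → Tm = 2(12)+4(6) = 48°C
Primer R: A+T=11, G+C=2 → Tm = 2(11)+4(2) = 30°C
48°C vs 30°C → primer F is higher.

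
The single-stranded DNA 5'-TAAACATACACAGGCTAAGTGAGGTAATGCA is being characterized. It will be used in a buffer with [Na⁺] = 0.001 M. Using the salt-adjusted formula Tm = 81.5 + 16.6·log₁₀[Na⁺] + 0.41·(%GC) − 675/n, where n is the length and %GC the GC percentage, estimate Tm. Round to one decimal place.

25.8°C

Length n = 31. Counting bases: A=13, C=5, T=6, G=7
G+C = 12, so %GC = 12/31 × 100 = 38.71%
Salt term: 16.6 × (-3) = -49.8
GC term: 0.41 × 38.71 = 15.871; length term: −675/31 = −21.774
Tm = 81.5 + (-49.8) + 15.871 − 21.774 = 25.797 → 25.8°C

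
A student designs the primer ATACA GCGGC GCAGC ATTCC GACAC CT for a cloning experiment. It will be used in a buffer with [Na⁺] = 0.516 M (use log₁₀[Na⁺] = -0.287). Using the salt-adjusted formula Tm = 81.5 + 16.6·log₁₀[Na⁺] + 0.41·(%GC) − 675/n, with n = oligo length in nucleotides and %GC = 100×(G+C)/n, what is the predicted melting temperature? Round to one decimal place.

Length n = 27. G=6, A=7, C=10, T=4
G+C = 16, so %GC = 16/27 × 100 = 59.259%
Salt term: 16.6 × (-0.287) = -4.764
GC term: 0.41 × 59.259 = 24.296; length term: −675/27 = −25
Tm = 81.5 + (-4.764) + 24.296 − 25 = 76.032 → 76.0°C

76.0°C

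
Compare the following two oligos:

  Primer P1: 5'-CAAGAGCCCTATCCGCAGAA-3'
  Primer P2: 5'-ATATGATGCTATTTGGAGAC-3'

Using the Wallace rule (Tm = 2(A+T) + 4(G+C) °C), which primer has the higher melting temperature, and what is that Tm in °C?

Primer P1: A+T=9, G+C=11 → Tm = 2(9)+4(11) = 62°C
Primer P2: A+T=13, G+C=7 → Tm = 2(13)+4(7) = 54°C
62°C vs 54°C → primer P1 is higher.

Primer P1, 62°C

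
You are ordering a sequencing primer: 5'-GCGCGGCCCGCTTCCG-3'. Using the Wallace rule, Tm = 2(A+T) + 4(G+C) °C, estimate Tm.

Scanning the sequence gives C=8, G=6, T=2, A=0.
A+T = 2, G+C = 14
Tm = 2(2) + 4(14) = 4 + 56 = 60°C

60°C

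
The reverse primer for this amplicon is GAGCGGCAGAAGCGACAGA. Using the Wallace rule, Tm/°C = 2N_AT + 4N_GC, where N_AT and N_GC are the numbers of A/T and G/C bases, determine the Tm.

62°C

Base counts: T=0, A=7, G=8, C=4
So N_AT = 7 and N_GC = 12.
Tm = 4·12 + 2·7 = 48 + 14 = 62°C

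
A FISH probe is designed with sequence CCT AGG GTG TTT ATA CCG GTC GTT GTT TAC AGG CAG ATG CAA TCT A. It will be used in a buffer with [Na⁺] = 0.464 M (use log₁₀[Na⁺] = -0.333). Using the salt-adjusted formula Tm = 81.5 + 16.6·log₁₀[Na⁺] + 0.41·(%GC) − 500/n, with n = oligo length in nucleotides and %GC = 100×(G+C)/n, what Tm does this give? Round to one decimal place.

Length n = 46. Scanning the sequence gives T=15, A=10, C=9, G=12.
G+C = 21, so %GC = 21/46 × 100 = 45.652%
Salt term: 16.6 × (-0.333) = -5.528
GC term: 0.41 × 45.652 = 18.717; length term: −500/46 = −10.87
Tm = 81.5 + (-5.528) + 18.717 − 10.87 = 83.819 → 83.8°C

83.8°C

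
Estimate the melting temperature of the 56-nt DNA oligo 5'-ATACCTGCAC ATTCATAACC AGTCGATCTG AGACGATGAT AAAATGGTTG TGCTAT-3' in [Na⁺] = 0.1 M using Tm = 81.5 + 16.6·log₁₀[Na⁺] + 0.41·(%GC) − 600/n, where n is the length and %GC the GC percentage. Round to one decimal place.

Length n = 56. A=18, G=11, T=16, C=11
G+C = 22, so %GC = 22/56 × 100 = 39.286%
Salt term: 16.6 × (-1) = -16.6
GC term: 0.41 × 39.286 = 16.107; length term: −600/56 = −10.714
Tm = 81.5 + (-16.6) + 16.107 − 10.714 = 70.293 → 70.3°C

70.3°C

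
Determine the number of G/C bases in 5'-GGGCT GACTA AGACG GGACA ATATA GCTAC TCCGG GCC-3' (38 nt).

22

Counting bases: T=6, A=10, G=12, C=10
Total G or C: 12 + 10 = 22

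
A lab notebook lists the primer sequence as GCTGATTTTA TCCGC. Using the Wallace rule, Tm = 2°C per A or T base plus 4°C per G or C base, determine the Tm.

Base counts: T=6, G=3, A=2, C=4
A+T = 8, G+C = 7
Tm = 4·7 + 2·8 = 28 + 16 = 44°C

44°C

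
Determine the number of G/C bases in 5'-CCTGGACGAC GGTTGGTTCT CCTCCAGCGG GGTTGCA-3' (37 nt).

24

Scanning the sequence gives G=13, C=11, A=4, T=9.
Total G or C: 13 + 11 = 24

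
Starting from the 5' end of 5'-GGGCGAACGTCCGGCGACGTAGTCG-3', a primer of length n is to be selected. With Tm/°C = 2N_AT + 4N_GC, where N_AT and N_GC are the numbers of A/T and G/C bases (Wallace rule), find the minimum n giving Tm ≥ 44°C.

First 12 bases: GGGCGAACGTCC → Tm = 42°C (< 44°C)
First 13 bases: GGGCGAACGTCCG → Tm = 46°C (≥ 44°C)
Each additional base adds 2°C (A/T) or 4°C (G/C), so Tm is non-decreasing in n; n = 13 is the first length to reach 44°C.

n = 13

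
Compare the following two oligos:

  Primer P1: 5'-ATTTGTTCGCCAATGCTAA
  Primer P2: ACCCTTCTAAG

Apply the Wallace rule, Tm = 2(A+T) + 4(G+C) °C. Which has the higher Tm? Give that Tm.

Primer P1: A+T=12, G+C=7 → Tm = 2(12)+4(7) = 52°C
Primer P2: A+T=6, G+C=5 → Tm = 2(6)+4(5) = 32°C
52°C vs 32°C → primer P1 is higher.

Primer P1, 52°C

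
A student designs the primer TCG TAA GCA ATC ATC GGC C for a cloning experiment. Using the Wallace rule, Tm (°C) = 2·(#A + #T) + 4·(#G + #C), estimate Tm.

Scanning the sequence gives G=4, C=6, A=5, T=4.
So N_AT = 9 and N_GC = 10.
Tm = 4·10 + 2·9 = 40 + 18 = 58°C

58°C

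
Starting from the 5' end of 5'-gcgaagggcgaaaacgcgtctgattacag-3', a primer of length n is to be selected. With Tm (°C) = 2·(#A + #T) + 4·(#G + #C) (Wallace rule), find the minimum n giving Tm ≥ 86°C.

First 27 bases: GCGAAGGGCGAAAACGCGTCTGATTAC → Tm = 84°C (< 86°C)
First 28 bases: GCGAAGGGCGAAAACGCGTCTGATTACA → Tm = 86°C (≥ 86°C)
Since every base adds ≥2°C, Tm only increases with n, so the threshold is first crossed at n = 28.

n = 28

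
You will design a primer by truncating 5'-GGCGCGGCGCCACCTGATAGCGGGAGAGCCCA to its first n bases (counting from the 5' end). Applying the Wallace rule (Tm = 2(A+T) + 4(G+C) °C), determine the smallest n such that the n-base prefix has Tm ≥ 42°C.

n = 11

First 10 bases: GGCGCGGCGC → Tm = 40°C (< 42°C)
First 11 bases: GGCGCGGCGCC → Tm = 44°C (≥ 42°C)
Each additional base adds 2°C (A/T) or 4°C (G/C), so Tm is non-decreasing in n; n = 11 is the first length to reach 42°C.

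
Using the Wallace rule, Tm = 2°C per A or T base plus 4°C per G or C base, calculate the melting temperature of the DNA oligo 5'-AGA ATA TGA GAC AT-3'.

36°C

Scanning the sequence gives C=1, A=7, T=3, G=3.
AT pairs contribute 10, GC pairs contribute 4.
Tm = 4·4 + 2·10 = 16 + 20 = 36°C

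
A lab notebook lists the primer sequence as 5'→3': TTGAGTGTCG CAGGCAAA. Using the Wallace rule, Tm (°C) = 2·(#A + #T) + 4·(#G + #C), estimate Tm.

Scanning the sequence gives G=6, A=5, C=3, T=4.
A+T = 9, G+C = 9
Tm = 4·9 + 2·9 = 36 + 18 = 54°C

54°C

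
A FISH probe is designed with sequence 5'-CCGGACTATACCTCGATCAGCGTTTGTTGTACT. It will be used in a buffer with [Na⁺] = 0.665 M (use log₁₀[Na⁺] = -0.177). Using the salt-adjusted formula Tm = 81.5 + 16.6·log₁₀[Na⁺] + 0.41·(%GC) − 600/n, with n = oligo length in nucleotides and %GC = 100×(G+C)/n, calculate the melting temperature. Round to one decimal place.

80.3°C

Length n = 33. Base counts: A=6, C=9, G=7, T=11
G+C = 16, so %GC = 16/33 × 100 = 48.485%
Salt term: 16.6 × (-0.177) = -2.938
GC term: 0.41 × 48.485 = 19.879; length term: −600/33 = −18.182
Tm = 81.5 + (-2.938) + 19.879 − 18.182 = 80.259 → 80.3°C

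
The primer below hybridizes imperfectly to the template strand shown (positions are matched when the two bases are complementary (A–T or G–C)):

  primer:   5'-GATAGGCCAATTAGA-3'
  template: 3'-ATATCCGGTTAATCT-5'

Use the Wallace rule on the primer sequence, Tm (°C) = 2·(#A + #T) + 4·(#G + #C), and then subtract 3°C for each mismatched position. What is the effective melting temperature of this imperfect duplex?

39°C

Primer base counts: A=6, T=3, G=4, C=2 → A+T=9, G+C=6
Perfect-match Tm = 2(9) + 4(6) = 18 + 24 = 42°C
Mismatches (positions where the bases are not complementary): 1 (at position 1)
Effective Tm = 42 − 1×3 = 42 − 3 = 39°C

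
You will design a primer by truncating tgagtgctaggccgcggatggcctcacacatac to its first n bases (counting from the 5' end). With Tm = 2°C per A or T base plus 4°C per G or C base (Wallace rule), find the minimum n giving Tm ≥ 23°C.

n = 8

First 7 bases: TGAGTGC → Tm = 22°C (< 23°C)
First 8 bases: TGAGTGCT → Tm = 24°C (≥ 23°C)
Since every base adds ≥2°C, Tm only increases with n, so the threshold is first crossed at n = 8.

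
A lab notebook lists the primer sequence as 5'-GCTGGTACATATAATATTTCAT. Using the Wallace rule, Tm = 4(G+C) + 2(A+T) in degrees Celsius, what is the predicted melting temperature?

G=3, T=9, C=3, A=7
So N_AT = 16 and N_GC = 6.
Tm = 4·6 + 2·16 = 24 + 32 = 56°C

56°C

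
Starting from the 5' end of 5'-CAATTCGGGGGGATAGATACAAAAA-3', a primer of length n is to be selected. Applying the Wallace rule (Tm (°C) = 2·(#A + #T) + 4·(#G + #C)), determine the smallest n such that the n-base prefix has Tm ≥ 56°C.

n = 19

First 18 bases: CAATTCGGGGGGATAGAT → Tm = 54°C (< 56°C)
First 19 bases: CAATTCGGGGGGATAGATA → Tm = 56°C (≥ 56°C)
Each additional base adds 2°C (A/T) or 4°C (G/C), so Tm is non-decreasing in n; n = 19 is the first length to reach 56°C.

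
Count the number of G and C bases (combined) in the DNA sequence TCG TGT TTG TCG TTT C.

7

G=4, C=3, T=9, A=0
Total G or C: 4 + 3 = 7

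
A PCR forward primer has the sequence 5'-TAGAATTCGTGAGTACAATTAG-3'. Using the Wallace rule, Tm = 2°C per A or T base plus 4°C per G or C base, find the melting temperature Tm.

58°C

T=7, C=2, A=8, G=5
AT pairs contribute 15, GC pairs contribute 7.
Tm = 2(15) + 4(7) = 30 + 28 = 58°C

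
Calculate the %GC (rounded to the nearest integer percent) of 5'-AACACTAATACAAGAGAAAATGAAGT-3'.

Scanning the sequence gives T=4, C=3, A=15, G=4.
G+C = 4 + 3 = 7 out of 26 bases
%GC = 7/26 × 100 = 26.92% ≈ 27%

27%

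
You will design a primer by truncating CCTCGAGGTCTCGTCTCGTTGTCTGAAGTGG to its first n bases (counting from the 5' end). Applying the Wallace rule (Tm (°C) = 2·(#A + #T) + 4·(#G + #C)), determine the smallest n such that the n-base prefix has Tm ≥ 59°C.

First 17 bases: CCTCGAGGTCTCGTCTC → Tm = 56°C (< 59°C)
First 18 bases: CCTCGAGGTCTCGTCTCG → Tm = 60°C (≥ 59°C)
Each additional base adds 2°C (A/T) or 4°C (G/C), so Tm is non-decreasing in n; n = 18 is the first length to reach 59°C.

n = 18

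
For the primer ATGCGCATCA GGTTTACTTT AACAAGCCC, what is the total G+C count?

13

G=5, C=8, A=8, T=8
G+C = 5 + 8 = 13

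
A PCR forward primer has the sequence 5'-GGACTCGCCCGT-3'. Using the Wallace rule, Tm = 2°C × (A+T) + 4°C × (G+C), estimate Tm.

Scanning the sequence gives G=4, C=5, T=2, A=1.
So N_AT = 3 and N_GC = 9.
Tm = 2×3 + 4×9 = 42°C

42°C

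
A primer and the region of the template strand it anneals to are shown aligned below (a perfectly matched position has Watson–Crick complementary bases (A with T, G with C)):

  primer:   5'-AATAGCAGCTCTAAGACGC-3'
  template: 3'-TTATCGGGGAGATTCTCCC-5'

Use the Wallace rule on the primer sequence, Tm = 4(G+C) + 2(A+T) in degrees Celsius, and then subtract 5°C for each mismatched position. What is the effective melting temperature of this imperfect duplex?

36°C

Primer base counts: A=7, T=3, G=4, C=5 → A+T=10, G+C=9
Perfect-match Tm = 2(10) + 4(9) = 20 + 36 = 56°C
Mismatches (positions where the bases are not complementary): 4 (at positions 7, 8, 17, 19)
Effective Tm = 56 − 4×5 = 56 − 20 = 36°C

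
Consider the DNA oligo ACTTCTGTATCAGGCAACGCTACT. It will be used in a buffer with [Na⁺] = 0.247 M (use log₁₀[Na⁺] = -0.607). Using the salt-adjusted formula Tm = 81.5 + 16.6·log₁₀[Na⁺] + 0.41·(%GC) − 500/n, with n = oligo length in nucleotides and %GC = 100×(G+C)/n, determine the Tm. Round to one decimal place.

Length n = 24. C=7, G=4, A=6, T=7
G+C = 11, so %GC = 11/24 × 100 = 45.833%
Salt term: 16.6 × (-0.607) = -10.076
GC term: 0.41 × 45.833 = 18.792; length term: −500/24 = −20.833
Tm = 81.5 + (-10.076) + 18.792 − 20.833 = 69.383 → 69.4°C

69.4°C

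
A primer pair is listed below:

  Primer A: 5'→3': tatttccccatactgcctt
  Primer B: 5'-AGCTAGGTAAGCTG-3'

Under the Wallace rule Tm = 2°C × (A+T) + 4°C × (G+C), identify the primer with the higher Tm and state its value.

Primer A: A+T=11, G+C=8 → Tm = 2(11)+4(8) = 54°C
Primer B: A+T=7, G+C=7 → Tm = 2(7)+4(7) = 42°C
54°C vs 42°C → primer A is higher.

Primer A, 54°C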